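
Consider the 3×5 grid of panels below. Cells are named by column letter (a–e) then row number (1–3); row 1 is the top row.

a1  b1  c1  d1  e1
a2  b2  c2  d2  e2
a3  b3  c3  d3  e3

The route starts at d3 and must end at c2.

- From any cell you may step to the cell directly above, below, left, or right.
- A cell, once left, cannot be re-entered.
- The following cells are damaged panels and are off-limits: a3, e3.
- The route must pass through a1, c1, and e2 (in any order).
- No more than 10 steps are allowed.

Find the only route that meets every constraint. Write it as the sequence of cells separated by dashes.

d3 - d2 - e2 - e1 - d1 - c1 - b1 - a1 - a2 - b2 - c2

The budget equals the shortest possible length, so every move has to be on a shortest route through the required cells.
Route from d3: up 1 to d2, right 1 to e2, up 1 to e1, left 4 to a1, down 1 to a2, right 2 to c2 — 10 moves in all.
Check: all required cells visited; 10 ≤ 10 moves.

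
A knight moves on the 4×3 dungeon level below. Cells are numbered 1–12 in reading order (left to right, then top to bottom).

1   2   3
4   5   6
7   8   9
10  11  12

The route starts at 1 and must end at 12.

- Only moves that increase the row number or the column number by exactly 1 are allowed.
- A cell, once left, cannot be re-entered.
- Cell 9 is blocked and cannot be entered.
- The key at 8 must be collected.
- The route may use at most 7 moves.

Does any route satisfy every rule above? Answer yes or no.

One route that works: 1 → 4 → 7 → 8 → 11 → 12.

yes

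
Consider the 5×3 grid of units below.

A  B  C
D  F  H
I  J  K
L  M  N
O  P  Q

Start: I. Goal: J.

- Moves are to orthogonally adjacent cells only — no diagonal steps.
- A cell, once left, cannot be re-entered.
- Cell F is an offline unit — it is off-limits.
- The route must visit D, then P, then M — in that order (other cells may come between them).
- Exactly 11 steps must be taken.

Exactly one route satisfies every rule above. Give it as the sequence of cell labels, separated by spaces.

I D A B C H K N Q P M J

The waypoints must appear in the order D, P, M, with no cell reused.
Route from I: 2× up (reaching A), 2× right (reaching C), 4× down (reaching Q), left to P, 2× up (reaching J) — 11 moves in all.
Check: order respected (D at step 1, P at step 9, M at step 10); 11 moves as required.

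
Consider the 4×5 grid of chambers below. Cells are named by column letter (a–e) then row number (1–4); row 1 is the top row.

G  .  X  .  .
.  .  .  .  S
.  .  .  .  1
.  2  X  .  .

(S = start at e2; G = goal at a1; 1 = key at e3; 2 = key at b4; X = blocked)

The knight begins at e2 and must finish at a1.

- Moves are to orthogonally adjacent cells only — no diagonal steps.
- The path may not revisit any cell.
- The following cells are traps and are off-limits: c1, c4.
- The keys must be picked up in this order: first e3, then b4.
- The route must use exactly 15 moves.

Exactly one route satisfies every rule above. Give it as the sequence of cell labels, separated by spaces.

e2 e3 e4 d4 d3 d2 c2 c3 b3 b4 a4 a3 a2 b2 b1 a1

The waypoints must appear in the order e3, b4, with no cell reused.
Route from e2: 2× down (reaching e4), left to d4, 2× up (reaching d2), left to c2, down to c3, left to b3, down to b4, left to a4, 2× up (reaching a2), right to b2, up to b1, left to a1 — 15 moves in all.
Check: order respected (1 at step 1, 2 at step 9); 15 moves as required.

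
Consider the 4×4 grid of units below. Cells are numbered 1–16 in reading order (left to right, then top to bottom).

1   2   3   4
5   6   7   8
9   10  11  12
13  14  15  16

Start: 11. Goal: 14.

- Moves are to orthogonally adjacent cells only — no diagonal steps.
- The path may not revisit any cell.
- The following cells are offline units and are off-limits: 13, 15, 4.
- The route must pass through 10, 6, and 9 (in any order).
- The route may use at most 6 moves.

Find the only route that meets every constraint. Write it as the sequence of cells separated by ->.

11 -> 7 -> 6 -> 5 -> 9 -> 10 -> 14

The budget equals the shortest possible length, so every move has to be on a shortest route through the required cells.
Route from 11: up 1 to 7, left 2 to 5, down 1 to 9, right 1 to 10, down 1 to 14 — 6 moves in all.
Check: all required cells visited; 6 ≤ 6 moves.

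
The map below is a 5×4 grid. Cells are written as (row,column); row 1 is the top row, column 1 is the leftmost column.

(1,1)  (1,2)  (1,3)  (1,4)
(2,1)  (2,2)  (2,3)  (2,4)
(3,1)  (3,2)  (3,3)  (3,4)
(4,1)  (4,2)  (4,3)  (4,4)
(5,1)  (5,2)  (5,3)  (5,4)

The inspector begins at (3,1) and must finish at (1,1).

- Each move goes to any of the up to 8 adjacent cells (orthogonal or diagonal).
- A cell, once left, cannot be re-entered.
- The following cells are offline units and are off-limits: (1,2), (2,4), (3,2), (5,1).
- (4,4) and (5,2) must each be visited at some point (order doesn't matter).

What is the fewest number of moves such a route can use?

Any route passes through (4,4) and (5,2) in some order between (3,1) and (1,1). Summing Chebyshev distances along each leg and taking the cheapest ordering ((3,1) → (5,2) → (4,4) → (1,1)) gives a lower bound of 2 + 2 + 3 = 7 moves.
A route of 7 moves achieves this: (3,1) → (4,1) → (5,2) → (4,3) → (4,4) → (3,3) → (2,2) → (1,1).
Since 7 matches the lower bound, it is optimal.

7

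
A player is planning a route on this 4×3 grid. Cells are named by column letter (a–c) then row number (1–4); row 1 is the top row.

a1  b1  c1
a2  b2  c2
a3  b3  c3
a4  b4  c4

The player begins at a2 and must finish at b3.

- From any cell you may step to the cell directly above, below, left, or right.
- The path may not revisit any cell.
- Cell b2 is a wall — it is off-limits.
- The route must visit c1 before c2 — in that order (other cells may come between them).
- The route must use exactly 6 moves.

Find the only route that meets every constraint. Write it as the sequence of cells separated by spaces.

a2 a1 b1 c1 c2 c3 b3

The waypoints must appear in the order c1, c2, with no cell reused.
Route from a2: up 1 to a1, right 2 to c1, down 2 to c3, left 1 to b3 — 6 moves in all.
Check: order respected (c1 at step 3, c2 at step 4); 6 moves as required.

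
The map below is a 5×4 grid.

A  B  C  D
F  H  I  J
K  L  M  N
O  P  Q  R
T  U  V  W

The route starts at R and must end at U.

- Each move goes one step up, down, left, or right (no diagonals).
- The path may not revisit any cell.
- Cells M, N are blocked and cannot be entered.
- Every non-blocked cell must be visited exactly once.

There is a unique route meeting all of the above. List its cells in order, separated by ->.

R -> W -> V -> Q -> P -> L -> H -> I -> J -> D -> C -> B -> A -> F -> K -> O -> T -> U

Need to visit all 18 open cells exactly once, starting at R and ending at U.
Cell W has only two open neighbours (R and V), so the path must pass straight through it: one of those is the cell it's entered from and the other is where it exits.
Route from R: down to W, left to V, up to Q, left to P, 2× up (reaching H), 2× right (reaching J), up to D, 3× left (reaching A), 4× down (reaching T), right to U — 17 moves in all.
Check: all 18 open cells covered.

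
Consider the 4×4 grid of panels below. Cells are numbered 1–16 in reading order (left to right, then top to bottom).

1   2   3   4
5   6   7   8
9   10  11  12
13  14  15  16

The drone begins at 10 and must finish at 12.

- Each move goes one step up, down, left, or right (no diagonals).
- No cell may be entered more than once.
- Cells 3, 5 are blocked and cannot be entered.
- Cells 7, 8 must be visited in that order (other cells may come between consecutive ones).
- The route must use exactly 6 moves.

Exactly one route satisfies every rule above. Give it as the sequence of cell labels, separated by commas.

10, 14, 15, 11, 7, 8, 12

The waypoints must appear in the order 7, 8, with no cell reused.
Route from 10: down to 14, right to 15, 2× up (reaching 7), right to 8, down to 12 — 6 moves in all.
Check: order respected (7 at step 4, 8 at step 5); 6 moves as required.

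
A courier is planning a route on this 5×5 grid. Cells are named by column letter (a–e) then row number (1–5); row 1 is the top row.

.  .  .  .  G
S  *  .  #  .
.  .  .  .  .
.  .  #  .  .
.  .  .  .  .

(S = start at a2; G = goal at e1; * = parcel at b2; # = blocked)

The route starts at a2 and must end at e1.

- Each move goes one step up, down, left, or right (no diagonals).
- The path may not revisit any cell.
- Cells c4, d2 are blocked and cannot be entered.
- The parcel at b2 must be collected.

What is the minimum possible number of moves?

5

Any route passes through b2 somewhere between a2 and e1. Summing Manhattan distances along the two legs (a2 → b2 → e1) gives a lower bound of 1 + 4 = 5 moves.
A route of 5 moves achieves this: a2 → b2 → b1 → c1 → d1 → e1.
Since 5 matches the lower bound, it is optimal.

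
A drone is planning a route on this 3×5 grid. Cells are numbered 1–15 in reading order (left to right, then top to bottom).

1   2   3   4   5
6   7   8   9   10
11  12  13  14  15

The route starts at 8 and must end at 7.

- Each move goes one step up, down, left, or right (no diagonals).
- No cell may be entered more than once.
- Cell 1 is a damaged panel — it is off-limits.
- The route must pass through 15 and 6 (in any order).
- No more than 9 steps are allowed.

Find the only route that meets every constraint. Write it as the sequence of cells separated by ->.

The 9-move cap with required stops at 15, 6 leaves no slack for detours.
Route from 8: 2× right (reaching 10), down to 15, 4× left (reaching 11), up to 6, right to 7 — 9 moves in all.
Check: all required cells visited; 9 ≤ 9 moves.

8 -> 9 -> 10 -> 15 -> 14 -> 13 -> 12 -> 11 -> 6 -> 7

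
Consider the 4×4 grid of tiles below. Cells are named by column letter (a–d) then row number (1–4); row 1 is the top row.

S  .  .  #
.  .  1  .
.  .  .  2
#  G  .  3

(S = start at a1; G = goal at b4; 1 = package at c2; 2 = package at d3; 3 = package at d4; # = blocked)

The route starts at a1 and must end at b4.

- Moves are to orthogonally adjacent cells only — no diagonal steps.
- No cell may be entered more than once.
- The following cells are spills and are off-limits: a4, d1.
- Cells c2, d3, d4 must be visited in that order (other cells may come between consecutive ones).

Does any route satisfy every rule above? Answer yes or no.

yes

One route that works: a1 → a2 → b2 → c2 → c3 → d3 → d4 → c4 → b4.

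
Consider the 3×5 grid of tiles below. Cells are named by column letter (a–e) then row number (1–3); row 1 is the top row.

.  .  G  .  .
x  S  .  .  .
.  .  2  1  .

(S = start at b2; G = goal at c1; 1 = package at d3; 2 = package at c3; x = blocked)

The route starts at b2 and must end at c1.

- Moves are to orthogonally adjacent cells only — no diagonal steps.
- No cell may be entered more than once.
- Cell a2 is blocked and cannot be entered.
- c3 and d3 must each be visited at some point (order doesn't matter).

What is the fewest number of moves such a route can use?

Any route passes through c3 and d3 in some order between b2 and c1. Summing Manhattan distances along each leg and taking the cheapest ordering (b2 → d3 → c3 → c1) gives a lower bound of 3 + 1 + 2 = 6 moves.
A route of 6 moves achieves this: b2 → b3 → c3 → d3 → d2 → d1 → c1.
Since 6 matches the lower bound, it is optimal.

6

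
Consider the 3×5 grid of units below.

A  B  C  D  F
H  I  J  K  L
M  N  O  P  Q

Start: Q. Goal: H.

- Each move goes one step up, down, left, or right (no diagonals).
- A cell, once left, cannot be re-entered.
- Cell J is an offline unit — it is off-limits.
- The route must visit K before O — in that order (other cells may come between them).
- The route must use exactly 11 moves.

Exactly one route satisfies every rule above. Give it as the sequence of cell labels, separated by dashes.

Q - L - F - D - K - P - O - N - I - B - A - H

The waypoints must appear in the order K, O, with no cell reused.
Route from Q: up 2 to F, left 1 to D, down 2 to P, left 2 to N, up 2 to B, left 1 to A, down 1 to H — 11 moves in all.
Check: order respected (K at step 4, O at step 6); 11 moves as required.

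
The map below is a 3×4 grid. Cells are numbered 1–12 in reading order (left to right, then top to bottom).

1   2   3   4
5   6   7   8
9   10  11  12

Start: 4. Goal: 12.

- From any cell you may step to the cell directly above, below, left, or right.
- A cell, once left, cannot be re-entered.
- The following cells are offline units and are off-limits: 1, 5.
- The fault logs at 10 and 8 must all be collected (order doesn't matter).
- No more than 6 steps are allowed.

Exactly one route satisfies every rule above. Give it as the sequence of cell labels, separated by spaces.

4 8 7 6 10 11 12

The 6-move cap with required stops at 10, 8 leaves no slack for detours.
Route from 4: down 1 to 8, left 2 to 6, down 1 to 10, right 2 to 12 — 6 moves in all.
Check: all required cells visited; 6 ≤ 6 moves.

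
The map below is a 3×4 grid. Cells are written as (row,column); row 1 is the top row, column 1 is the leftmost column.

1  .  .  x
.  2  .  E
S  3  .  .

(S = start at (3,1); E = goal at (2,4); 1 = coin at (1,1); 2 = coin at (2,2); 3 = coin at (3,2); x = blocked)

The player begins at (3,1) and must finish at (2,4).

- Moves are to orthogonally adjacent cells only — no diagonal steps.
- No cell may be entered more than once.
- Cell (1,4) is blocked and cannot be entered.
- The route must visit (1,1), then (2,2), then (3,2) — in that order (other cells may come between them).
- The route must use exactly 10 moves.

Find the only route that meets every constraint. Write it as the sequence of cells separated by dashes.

The waypoints must appear in the order (1,1), (2,2), (3,2), with no cell reused.
Route from (3,1): 2× up (reaching (1,1)), 2× right (reaching (1,3)), down to (2,3), left to (2,2), down to (3,2), 2× right (reaching (3,4)), up to (2,4) — 10 moves in all.
Check: order respected (1 at step 2, 2 at step 6, 3 at step 7); 10 moves as required.

(3,1) - (2,1) - (1,1) - (1,2) - (1,3) - (2,3) - (2,2) - (3,2) - (3,3) - (3,4) - (2,4)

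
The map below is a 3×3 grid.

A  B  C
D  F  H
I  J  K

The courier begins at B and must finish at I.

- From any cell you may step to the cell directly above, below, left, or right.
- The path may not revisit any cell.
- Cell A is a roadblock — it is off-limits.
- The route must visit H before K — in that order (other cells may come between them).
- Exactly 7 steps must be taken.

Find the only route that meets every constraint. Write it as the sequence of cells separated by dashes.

The waypoints must appear in the order H, K, with no cell reused.
Route from B: right 1 to C, down 2 to K, left 1 to J, up 1 to F, left 1 to D, down 1 to I — 7 moves in all.
Check: order respected (H at step 2, K at step 3); 7 moves as required.

B - C - H - K - J - F - D - I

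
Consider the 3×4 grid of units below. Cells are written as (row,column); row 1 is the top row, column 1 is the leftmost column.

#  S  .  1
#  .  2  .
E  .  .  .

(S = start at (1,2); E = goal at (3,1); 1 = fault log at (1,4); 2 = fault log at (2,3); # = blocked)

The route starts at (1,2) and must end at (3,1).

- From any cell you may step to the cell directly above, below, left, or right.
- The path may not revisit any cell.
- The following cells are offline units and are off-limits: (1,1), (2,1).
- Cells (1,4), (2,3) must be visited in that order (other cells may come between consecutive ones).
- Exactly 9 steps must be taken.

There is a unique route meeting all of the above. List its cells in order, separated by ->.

(1,2) -> (1,3) -> (1,4) -> (2,4) -> (3,4) -> (3,3) -> (2,3) -> (2,2) -> (3,2) -> (3,1)

The waypoints must appear in the order (1,4), (2,3), with no cell reused.
Route from (1,2): 2× right (reaching (1,4)), 2× down (reaching (3,4)), left to (3,3), up to (2,3), left to (2,2), down to (3,2), left to (3,1) — 9 moves in all.
Check: order respected (1 at step 2, 2 at step 6); 9 moves as required.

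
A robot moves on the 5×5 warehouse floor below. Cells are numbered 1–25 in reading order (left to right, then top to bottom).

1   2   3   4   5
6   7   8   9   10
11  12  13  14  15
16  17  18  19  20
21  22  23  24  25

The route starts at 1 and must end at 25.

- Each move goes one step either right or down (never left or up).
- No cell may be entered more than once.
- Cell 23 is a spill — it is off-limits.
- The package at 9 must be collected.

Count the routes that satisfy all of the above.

16

A right/down-only route from 1 to 25 makes exactly 4 down-moves and 4 right-moves in some order.
With no other constraints that would be C(8,4) = 70 routes.
Split at 9 and multiply the segment counts (each segment already excludes blocked cells): 1→9: 4; 9→25: 4; product = 16.
That gives 16 routes.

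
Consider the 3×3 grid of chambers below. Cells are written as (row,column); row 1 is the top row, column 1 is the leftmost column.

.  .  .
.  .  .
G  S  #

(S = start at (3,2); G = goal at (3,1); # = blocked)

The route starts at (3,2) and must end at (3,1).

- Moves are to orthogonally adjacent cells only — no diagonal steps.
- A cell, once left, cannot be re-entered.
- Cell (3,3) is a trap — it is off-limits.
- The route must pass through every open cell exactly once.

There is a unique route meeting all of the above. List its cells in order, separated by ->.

Need to visit all 8 open cells exactly once, starting at (3,2) and ending at (3,1).
Cell (1,1) has only two open neighbours ((2,1) and (1,2)), so the path must pass straight through it: one of those is the cell it's entered from and the other is where it exits.
Route from (3,2): up 1 to (2,2), right 1 to (2,3), up 1 to (1,3), left 2 to (1,1), down 2 to (3,1) — 7 moves in all.
Check: all 8 open cells covered.

(3,2) -> (2,2) -> (2,3) -> (1,3) -> (1,2) -> (1,1) -> (2,1) -> (3,1)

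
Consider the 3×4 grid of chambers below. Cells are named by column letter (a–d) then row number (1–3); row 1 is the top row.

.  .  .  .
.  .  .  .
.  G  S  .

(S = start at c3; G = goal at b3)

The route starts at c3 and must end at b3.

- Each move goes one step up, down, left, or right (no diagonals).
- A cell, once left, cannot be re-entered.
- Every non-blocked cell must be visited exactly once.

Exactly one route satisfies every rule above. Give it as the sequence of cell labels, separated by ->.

Need to visit all 12 open cells exactly once, starting at c3 and ending at b3.
Route from c3: right 1 to d3, up 2 to d1, left 1 to c1, down 1 to c2, left 1 to b2, up 1 to b1, left 1 to a1, down 2 to a3, right 1 to b3 — 11 moves in all.
Check: all 12 open cells covered.

c3 -> d3 -> d2 -> d1 -> c1 -> c2 -> b2 -> b1 -> a1 -> a2 -> a3 -> b3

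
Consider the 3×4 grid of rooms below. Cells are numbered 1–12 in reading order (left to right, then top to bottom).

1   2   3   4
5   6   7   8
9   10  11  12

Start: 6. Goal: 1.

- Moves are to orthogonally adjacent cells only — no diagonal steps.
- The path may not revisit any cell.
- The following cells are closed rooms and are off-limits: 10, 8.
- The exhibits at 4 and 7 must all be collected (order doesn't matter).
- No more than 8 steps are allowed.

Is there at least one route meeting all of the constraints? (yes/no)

4 must be visited but has only one open neighbour (3), and it is neither the start nor the goal — the route would have to enter and leave through 3, re-entering it.

no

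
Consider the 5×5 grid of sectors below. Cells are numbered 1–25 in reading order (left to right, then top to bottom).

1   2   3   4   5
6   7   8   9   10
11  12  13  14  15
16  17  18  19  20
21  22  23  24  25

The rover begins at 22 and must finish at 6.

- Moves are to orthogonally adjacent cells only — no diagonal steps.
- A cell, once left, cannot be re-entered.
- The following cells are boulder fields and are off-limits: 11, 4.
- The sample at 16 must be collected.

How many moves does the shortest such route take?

Any route passes through 16 somewhere between 22 and 6. Summing Manhattan distances along the two legs (22 → 16 → 6) gives a lower bound of 2 + 2 = 4 moves.
That bound ignores the blocked cells. Measuring each leg by the fewest moves that actually steer around them (22→16: 2; 16→6: 4) raises the lower bound to 6.
A route of 6 moves exists: 22 → 21 → 16 → 17 → 12 → 7 → 6.
Since 6 matches that lower bound, it is optimal.

6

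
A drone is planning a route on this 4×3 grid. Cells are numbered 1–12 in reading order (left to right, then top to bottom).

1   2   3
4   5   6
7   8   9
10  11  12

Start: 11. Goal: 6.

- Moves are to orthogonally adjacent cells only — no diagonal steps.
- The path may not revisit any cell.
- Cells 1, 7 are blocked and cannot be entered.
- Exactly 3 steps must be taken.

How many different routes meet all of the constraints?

Need simple routes of exactly 3 moves from 11 to 6 (Manhattan distance 3, so 0 moves are spent on a detour and 0 undoing it).
Enumerating: 11 8 5 6 | 11 8 9 6 | 11 12 9 6.
That gives 3 routes.

3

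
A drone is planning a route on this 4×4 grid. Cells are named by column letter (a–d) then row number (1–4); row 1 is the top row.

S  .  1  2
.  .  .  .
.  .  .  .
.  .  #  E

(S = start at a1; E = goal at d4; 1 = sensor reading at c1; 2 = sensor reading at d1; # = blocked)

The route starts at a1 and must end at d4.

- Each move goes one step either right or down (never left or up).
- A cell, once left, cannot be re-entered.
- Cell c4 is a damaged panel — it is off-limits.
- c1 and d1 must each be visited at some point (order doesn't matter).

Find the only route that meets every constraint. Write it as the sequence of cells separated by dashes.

Moves only go right or down, so the column and row indices never decrease.
Route from a1: 3× right (reaching d1), 3× down (reaching d4) — 6 moves in all.
Check: all required cells visited.

a1 - b1 - c1 - d1 - d2 - d3 - d4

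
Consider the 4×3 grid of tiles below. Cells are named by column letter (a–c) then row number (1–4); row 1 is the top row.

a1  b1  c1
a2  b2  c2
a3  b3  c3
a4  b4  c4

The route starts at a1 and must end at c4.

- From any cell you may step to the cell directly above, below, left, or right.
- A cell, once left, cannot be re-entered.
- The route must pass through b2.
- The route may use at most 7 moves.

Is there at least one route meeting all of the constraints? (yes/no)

One route that works: a1 → a2 → b2 → b3 → b4 → c4.

yes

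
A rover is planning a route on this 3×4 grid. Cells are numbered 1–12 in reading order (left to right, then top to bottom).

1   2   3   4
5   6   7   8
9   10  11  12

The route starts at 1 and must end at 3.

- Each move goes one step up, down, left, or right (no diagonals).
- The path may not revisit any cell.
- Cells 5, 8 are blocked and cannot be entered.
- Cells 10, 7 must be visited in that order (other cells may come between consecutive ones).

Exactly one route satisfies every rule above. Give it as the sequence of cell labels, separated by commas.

The waypoints must appear in the order 10, 7, with no cell reused.
Route from 1: right 1 to 2, down 2 to 10, right 1 to 11, up 2 to 3 — 6 moves in all.
Check: order respected (10 at step 3, 7 at step 5).

1, 2, 6, 10, 11, 7, 3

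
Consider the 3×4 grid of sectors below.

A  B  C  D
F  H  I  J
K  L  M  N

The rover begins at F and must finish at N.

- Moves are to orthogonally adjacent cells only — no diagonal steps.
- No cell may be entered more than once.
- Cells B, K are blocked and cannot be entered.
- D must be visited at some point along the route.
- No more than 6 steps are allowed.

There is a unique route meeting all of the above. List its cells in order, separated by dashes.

The 6-move cap with required stops at D leaves no slack for detours.
Route from F: right 2 to I, up 1 to C, right 1 to D, down 2 to N — 6 moves in all.
Check: all required cells visited; 6 ≤ 6 moves.

F - H - I - C - D - J - N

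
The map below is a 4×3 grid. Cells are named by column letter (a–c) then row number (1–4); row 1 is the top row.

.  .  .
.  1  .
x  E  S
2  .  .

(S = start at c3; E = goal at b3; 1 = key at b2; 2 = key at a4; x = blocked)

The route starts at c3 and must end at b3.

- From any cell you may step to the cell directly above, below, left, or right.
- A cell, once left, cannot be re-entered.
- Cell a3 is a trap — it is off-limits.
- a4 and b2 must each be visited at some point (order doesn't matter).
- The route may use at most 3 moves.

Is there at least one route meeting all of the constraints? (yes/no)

a4 must be visited but has only one open neighbour (b4), and it is neither the start nor the goal — the route would have to enter and leave through b4, re-entering it.

no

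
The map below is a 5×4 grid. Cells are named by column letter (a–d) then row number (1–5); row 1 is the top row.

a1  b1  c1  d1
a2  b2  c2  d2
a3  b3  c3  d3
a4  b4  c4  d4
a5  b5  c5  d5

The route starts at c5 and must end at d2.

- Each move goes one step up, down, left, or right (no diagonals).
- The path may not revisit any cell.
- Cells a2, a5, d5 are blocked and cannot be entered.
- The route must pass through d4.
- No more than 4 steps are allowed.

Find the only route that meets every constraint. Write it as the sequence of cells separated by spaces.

The budget equals the shortest possible length, so every move has to be on a shortest route through the required cells.
Route from c5: up 1 to c4, right 1 to d4, up 2 to d2 — 4 moves in all.
Check: all required cells visited; 4 ≤ 4 moves.

c5 c4 d4 d3 d2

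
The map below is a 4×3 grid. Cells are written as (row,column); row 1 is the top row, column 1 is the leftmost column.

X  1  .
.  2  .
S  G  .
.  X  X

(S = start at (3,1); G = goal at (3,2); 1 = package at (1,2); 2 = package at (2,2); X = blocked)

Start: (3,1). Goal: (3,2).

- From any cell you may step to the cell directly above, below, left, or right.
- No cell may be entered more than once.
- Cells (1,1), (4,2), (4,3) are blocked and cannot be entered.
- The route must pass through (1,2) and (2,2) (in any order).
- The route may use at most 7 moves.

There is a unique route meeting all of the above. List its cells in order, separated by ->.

(3,1) -> (2,1) -> (2,2) -> (1,2) -> (1,3) -> (2,3) -> (3,3) -> (3,2)

Any route must reach (1,2) and (2,2) and still end at (3,2) within 7 moves, so the order of the required stops is forced.
Route from (3,1): up 1 to (2,1), right 1 to (2,2), up 1 to (1,2), right 1 to (1,3), down 2 to (3,3), left 1 to (3,2) — 7 moves in all.
Check: all required cells visited; 7 ≤ 7 moves.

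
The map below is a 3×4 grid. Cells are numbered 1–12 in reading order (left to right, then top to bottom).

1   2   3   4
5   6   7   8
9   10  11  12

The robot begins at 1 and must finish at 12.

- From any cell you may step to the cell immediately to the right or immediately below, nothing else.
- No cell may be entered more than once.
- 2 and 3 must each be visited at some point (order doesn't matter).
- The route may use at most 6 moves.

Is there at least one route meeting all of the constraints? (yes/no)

yes

One route that works: 1 → 2 → 3 → 7 → 11 → 12.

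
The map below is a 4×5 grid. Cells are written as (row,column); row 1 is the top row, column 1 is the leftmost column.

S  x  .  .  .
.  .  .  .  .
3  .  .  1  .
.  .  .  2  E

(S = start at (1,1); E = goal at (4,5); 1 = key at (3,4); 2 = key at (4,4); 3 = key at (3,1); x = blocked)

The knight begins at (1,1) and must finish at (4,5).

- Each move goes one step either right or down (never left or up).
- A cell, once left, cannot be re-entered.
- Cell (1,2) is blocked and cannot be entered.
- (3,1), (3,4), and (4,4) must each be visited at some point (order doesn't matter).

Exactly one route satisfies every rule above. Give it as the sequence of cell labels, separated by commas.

(1,1), (2,1), (3,1), (3,2), (3,3), (3,4), (4,4), (4,5)

Moves only go right or down, so the column and row indices never decrease.
Route from (1,1): down 2 to (3,1), right 3 to (3,4), down 1 to (4,4), right 1 to (4,5) — 7 moves in all.
Check: all required cells visited.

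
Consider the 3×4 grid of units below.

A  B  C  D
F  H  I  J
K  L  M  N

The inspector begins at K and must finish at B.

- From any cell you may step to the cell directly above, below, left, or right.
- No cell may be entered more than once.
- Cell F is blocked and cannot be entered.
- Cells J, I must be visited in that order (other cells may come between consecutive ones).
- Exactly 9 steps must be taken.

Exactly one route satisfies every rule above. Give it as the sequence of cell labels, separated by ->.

The waypoints must appear in the order J, I, with no cell reused.
Route from K: 3× right (reaching N), 2× up (reaching D), left to C, down to I, left to H, up to B — 9 moves in all.
Check: order respected (J at step 4, I at step 7); 9 moves as required.

K -> L -> M -> N -> J -> D -> C -> I -> H -> B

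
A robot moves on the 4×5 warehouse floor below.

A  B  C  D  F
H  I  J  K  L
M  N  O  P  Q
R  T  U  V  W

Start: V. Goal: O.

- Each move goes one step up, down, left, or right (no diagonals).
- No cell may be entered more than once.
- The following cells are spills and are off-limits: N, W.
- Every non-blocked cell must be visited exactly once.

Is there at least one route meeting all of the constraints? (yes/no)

no

Colour the cells like a checkerboard: each orthogonal step flips colour, so a Hamiltonian route alternates colours. Here there are 10 cells of one colour and 8 of the other, with start on the same colour as the goal — the counts and endpoints can't be arranged into an alternating sequence of length 18, so no Hamiltonian route exists.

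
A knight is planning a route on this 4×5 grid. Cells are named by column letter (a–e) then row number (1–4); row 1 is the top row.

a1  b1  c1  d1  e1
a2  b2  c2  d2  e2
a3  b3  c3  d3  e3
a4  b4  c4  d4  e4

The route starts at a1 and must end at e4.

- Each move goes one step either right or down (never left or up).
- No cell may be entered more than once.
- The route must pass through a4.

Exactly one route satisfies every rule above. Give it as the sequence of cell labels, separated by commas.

a1, a2, a3, a4, b4, c4, d4, e4

Moves only go right or down, so the column and row indices never decrease.
Route from a1: down 3 to a4, right 4 to e4 — 7 moves in all.
Check: all required cells visited.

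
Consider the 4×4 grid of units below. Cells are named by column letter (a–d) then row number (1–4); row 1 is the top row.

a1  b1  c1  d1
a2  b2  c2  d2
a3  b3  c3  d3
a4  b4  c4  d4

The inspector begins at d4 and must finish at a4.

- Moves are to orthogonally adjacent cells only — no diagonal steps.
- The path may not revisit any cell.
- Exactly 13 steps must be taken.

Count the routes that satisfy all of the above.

47

Need simple routes of exactly 13 moves from d4 to a4 (Manhattan distance 3, so 5 moves are spent on a detour and 5 undoing it).
Branch systematically from the start, pruning whenever the remaining move budget drops below the Manhattan distance to a4 or differs from it in parity. Grouping the completions by first move — via d3: 22; via c4: 25 — and summing: 22 + 25 = 47.
That gives 47 routes.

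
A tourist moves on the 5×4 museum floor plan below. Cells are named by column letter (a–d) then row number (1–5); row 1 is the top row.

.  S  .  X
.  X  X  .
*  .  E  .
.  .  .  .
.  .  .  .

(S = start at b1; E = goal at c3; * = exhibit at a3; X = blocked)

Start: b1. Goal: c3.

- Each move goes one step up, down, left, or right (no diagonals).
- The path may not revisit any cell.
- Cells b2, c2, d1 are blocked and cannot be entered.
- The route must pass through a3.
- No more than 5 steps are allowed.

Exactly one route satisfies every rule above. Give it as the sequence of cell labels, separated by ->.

Any route must reach a3 and still end at c3 within 5 moves, so the order of the required stops is forced.
Route from b1: left 1 to a1, down 2 to a3, right 2 to c3 — 5 moves in all.
Check: all required cells visited; 5 ≤ 5 moves.

b1 -> a1 -> a2 -> a3 -> b3 -> c3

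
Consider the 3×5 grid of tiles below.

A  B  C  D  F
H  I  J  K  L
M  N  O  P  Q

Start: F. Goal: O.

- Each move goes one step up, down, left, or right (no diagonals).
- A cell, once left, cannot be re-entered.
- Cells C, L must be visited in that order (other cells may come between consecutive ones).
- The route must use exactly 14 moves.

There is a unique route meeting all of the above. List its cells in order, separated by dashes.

The waypoints must appear in the order C, L, with no cell reused.
Route from F: 4× left (reaching A), 2× down (reaching M), right to N, up to I, 3× right (reaching L), down to Q, 2× left (reaching O) — 14 moves in all.
Check: order respected (C at step 2, L at step 11); 14 moves as required.

F - D - C - B - A - H - M - N - I - J - K - L - Q - P - O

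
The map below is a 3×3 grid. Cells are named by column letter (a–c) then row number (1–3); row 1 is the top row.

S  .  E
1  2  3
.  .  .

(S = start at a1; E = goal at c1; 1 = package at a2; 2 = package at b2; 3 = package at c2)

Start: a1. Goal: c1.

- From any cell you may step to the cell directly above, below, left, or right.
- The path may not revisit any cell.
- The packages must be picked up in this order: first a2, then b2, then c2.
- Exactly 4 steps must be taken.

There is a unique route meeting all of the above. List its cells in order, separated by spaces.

The waypoints must appear in the order a2, b2, c2, with no cell reused.
Route from a1: down to a2, 2× right (reaching c2), up to c1 — 4 moves in all.
Check: order respected (1 at step 1, 2 at step 2, 3 at step 3); 4 moves as required.

a1 a2 b2 c2 c1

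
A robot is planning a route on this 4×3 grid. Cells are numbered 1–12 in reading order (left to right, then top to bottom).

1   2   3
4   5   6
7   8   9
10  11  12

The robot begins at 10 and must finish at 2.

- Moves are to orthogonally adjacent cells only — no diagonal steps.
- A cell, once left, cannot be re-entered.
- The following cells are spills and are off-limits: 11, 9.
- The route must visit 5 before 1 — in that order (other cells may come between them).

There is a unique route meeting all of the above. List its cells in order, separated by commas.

10, 7, 8, 5, 4, 1, 2

The waypoints must appear in the order 5, 1, with no cell reused.
Route from 10: up 1 to 7, right 1 to 8, up 1 to 5, left 1 to 4, up 1 to 1, right 1 to 2 — 6 moves in all.
Check: order respected (5 at step 3, 1 at step 5).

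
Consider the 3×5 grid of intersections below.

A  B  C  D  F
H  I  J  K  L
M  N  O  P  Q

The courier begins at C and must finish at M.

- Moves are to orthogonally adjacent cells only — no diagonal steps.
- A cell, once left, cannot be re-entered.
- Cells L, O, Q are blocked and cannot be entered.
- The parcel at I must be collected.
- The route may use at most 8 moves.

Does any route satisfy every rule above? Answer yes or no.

yes

One route that works: C → J → I → N → M.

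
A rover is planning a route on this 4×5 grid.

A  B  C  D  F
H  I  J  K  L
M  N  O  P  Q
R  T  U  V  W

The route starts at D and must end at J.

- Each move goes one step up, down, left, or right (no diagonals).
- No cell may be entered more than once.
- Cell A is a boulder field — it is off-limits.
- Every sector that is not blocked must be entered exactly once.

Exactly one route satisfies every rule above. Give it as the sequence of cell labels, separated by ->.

Need to visit all 19 open cells exactly once, starting at D and ending at J.
Cell F has only two open neighbours (L and D), so the path must pass straight through it: one of those is the cell it's entered from and the other is where it exits.
Route from D: right to F, down to L, left to K, down to P, right to Q, down to W, 2× left (reaching U), up to O, left to N, down to T, left to R, 2× up (reaching H), right to I, up to B, right to C, down to J — 18 moves in all.
Check: all 19 open cells covered.

D -> F -> L -> K -> P -> Q -> W -> V -> U -> O -> N -> T -> R -> M -> H -> I -> B -> C -> J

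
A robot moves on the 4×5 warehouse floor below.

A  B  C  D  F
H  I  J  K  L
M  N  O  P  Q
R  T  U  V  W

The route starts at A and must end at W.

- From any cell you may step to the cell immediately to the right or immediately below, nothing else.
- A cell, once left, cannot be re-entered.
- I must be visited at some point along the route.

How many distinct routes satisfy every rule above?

A right/down-only route from A to W makes exactly 3 down-moves and 4 right-moves in some order.
With no other constraints that would be C(7,3) = 35 routes.
Split at I and multiply the segment counts: A→I: 2; I→W: 10; product = 20.
That gives 20 routes.

20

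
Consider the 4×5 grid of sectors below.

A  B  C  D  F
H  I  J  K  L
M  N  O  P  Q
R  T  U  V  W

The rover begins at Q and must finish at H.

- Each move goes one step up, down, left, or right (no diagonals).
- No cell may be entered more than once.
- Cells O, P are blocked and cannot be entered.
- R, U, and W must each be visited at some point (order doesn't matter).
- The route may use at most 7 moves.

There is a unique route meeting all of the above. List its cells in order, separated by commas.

Q, W, V, U, T, R, M, H

The budget equals the shortest possible length, so every move has to be on a shortest route through the required cells.
Route from Q: down 1 to W, left 4 to R, up 2 to H — 7 moves in all.
Check: all required cells visited; 7 ≤ 7 moves.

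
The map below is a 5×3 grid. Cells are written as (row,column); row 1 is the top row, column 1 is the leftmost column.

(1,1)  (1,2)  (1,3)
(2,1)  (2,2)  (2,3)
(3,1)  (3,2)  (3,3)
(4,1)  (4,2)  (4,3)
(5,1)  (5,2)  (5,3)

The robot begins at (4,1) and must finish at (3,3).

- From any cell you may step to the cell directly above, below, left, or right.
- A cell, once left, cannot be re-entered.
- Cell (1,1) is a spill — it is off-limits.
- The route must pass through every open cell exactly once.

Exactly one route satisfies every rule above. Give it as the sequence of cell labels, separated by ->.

(4,1) -> (5,1) -> (5,2) -> (5,3) -> (4,3) -> (4,2) -> (3,2) -> (3,1) -> (2,1) -> (2,2) -> (1,2) -> (1,3) -> (2,3) -> (3,3)

Need to visit all 14 open cells exactly once, starting at (4,1) and ending at (3,3).
Cell (1,3) has only two open neighbours ((2,3) and (1,2)), so the path must pass straight through it: one of those is the cell it's entered from and the other is where it exits.
Route from (4,1): down to (5,1), 2× right (reaching (5,3)), up to (4,3), left to (4,2), up to (3,2), left to (3,1), up to (2,1), right to (2,2), up to (1,2), right to (1,3), 2× down (reaching (3,3)) — 13 moves in all.
Check: all 14 open cells covered.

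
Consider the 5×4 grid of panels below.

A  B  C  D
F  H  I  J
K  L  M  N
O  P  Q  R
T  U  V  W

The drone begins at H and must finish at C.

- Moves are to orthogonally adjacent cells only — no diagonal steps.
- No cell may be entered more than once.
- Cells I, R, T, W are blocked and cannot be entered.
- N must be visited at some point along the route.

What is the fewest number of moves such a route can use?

6

Any route passes through N somewhere between H and C. Summing Manhattan distances along the two legs (H → N → C) gives a lower bound of 3 + 3 = 6 moves.
A route of 6 moves achieves this: H → L → M → N → J → D → C.
Since 6 matches the lower bound, it is optimal.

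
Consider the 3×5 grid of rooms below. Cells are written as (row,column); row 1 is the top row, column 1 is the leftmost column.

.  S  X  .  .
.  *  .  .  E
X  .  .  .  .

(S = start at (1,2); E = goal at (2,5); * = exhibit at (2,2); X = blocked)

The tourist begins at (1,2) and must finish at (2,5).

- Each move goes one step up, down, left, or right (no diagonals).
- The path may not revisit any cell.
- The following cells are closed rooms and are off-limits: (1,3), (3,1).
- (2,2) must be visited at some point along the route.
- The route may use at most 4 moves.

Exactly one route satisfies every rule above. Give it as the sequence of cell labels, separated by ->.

(1,2) -> (2,2) -> (2,3) -> (2,4) -> (2,5)

Any route must reach (2,2) and still end at (2,5) within 4 moves, so the order of the required stops is forced.
Route from (1,2): down to (2,2), 3× right (reaching (2,5)) — 4 moves in all.
Check: all required cells visited; 4 ≤ 4 moves.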